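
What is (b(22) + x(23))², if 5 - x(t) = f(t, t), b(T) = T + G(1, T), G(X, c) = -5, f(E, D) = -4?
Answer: 676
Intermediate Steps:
b(T) = -5 + T (b(T) = T - 5 = -5 + T)
x(t) = 9 (x(t) = 5 - 1*(-4) = 5 + 4 = 9)
(b(22) + x(23))² = ((-5 + 22) + 9)² = (17 + 9)² = 26² = 676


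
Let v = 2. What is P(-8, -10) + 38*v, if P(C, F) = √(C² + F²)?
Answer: 76 + 2*√41 ≈ 88.806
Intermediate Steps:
P(-8, -10) + 38*v = √((-8)² + (-10)²) + 38*2 = √(64 + 100) + 76 = √164 + 76 = 2*√41 + 76 = 76 + 2*√41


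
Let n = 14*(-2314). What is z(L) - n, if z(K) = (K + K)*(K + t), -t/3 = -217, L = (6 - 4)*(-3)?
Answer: 24656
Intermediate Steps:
L = -6 (L = 2*(-3) = -6)
t = 651 (t = -3*(-217) = 651)
n = -32396
z(K) = 2*K*(651 + K) (z(K) = (K + K)*(K + 651) = (2*K)*(651 + K) = 2*K*(651 + K))
z(L) - n = 2*(-6)*(651 - 6) - 1*(-32396) = 2*(-6)*645 + 32396 = -7740 + 32396 = 24656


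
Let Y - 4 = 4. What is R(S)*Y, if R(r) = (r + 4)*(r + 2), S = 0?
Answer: 64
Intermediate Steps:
Y = 8 (Y = 4 + 4 = 8)
R(r) = (2 + r)*(4 + r) (R(r) = (4 + r)*(2 + r) = (2 + r)*(4 + r))
R(S)*Y = (8 + 0² + 6*0)*8 = (8 + 0 + 0)*8 = 8*8 = 64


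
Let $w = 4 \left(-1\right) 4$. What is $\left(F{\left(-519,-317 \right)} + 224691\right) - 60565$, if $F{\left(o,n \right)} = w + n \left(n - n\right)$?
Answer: $164110$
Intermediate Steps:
$w = -16$ ($w = \left(-4\right) 4 = -16$)
$F{\left(o,n \right)} = -16$ ($F{\left(o,n \right)} = -16 + n \left(n - n\right) = -16 + n 0 = -16 + 0 = -16$)
$\left(F{\left(-519,-317 \right)} + 224691\right) - 60565 = \left(-16 + 224691\right) - 60565 = 224675 - 60565 = 164110$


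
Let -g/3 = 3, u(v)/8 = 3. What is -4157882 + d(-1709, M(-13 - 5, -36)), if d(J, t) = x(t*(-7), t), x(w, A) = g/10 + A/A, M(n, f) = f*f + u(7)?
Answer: -41578819/10 ≈ -4.1579e+6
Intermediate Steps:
u(v) = 24 (u(v) = 8*3 = 24)
g = -9 (g = -3*3 = -9)
M(n, f) = 24 + f² (M(n, f) = f*f + 24 = f² + 24 = 24 + f²)
x(w, A) = ⅒ (x(w, A) = -9/10 + A/A = -9*⅒ + 1 = -9/10 + 1 = ⅒)
d(J, t) = ⅒
-4157882 + d(-1709, M(-13 - 5, -36)) = -4157882 + ⅒ = -41578819/10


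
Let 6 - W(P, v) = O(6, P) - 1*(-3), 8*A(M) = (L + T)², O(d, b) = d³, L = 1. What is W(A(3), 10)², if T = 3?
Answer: 45369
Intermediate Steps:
A(M) = 2 (A(M) = (1 + 3)²/8 = (⅛)*4² = (⅛)*16 = 2)
W(P, v) = -213 (W(P, v) = 6 - (6³ - 1*(-3)) = 6 - (216 + 3) = 6 - 1*219 = 6 - 219 = -213)
W(A(3), 10)² = (-213)² = 45369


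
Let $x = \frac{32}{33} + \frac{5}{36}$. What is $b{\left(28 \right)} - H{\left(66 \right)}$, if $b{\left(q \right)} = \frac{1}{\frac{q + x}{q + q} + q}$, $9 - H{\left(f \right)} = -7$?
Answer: $- \frac{10097104}{632455} \approx -15.965$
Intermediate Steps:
$x = \frac{439}{396}$ ($x = 32 \cdot \frac{1}{33} + 5 \cdot \frac{1}{36} = \frac{32}{33} + \frac{5}{36} = \frac{439}{396} \approx 1.1086$)
$H{\left(f \right)} = 16$ ($H{\left(f \right)} = 9 - -7 = 9 + 7 = 16$)
$b{\left(q \right)} = \frac{1}{q + \frac{\frac{439}{396} + q}{2 q}}$ ($b{\left(q \right)} = \frac{1}{\frac{q + \frac{439}{396}}{q + q} + q} = \frac{1}{\frac{\frac{439}{396} + q}{2 q} + q} = \frac{1}{q + \frac{\frac{439}{396} + q}{2 q}}$)
$b{\left(28 \right)} - H{\left(66 \right)} = 792 \cdot 28 \frac{1}{439 + 396 \cdot 28 + 792 \cdot 28^{2}} - 16 = 792 \cdot 28 \frac{1}{439 + 11088 + 792 \cdot 784} - 16 = 792 \cdot 28 \frac{1}{439 + 11088 + 620928} - 16 = 792 \cdot 28 \cdot \frac{1}{632455} - 16 = \frac{22176}{632455} - 16 = - \frac{10097104}{632455}$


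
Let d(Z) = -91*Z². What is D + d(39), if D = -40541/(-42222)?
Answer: -5843948701/42222 ≈ -1.3841e+5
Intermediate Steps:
D = 40541/42222 (D = -40541*(-1/42222) = 40541/42222 ≈ 0.96019)
D + d(39) = 40541/42222 - 91*39² = 40541/42222 - 91*1521 = 40541/42222 - 138411 = -5843948701/42222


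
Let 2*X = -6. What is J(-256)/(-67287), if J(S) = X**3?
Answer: 9/22429 ≈ 0.00040127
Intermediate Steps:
X = -3 (X = (1/2)*(-6) = -3)
J(S) = -27 (J(S) = (-3)**3 = -27)
J(-256)/(-67287) = -27/(-67287) = -27*(-1/67287) = 9/22429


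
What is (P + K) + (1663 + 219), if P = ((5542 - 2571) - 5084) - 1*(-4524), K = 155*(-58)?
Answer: -4697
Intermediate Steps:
K = -8990
P = 2411 (P = (2971 - 5084) + 4524 = -2113 + 4524 = 2411)
(P + K) + (1663 + 219) = (2411 - 8990) + (1663 + 219) = -6579 + 1882 = -4697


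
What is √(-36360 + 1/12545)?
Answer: I*√5722228616455/12545 ≈ 190.68*I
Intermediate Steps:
√(-36360 + 1/12545) = √(-456136199/12545) = I*√5722228616455/12545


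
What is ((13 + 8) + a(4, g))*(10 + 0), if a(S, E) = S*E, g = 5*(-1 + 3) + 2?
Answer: 690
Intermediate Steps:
g = 12 (g = 5*2 + 2 = 10 + 2 = 12)
a(S, E) = E*S
((13 + 8) + a(4, g))*(10 + 0) = ((13 + 8) + 12*4)*(10 + 0) = (21 + 48)*10 = 69*10 = 690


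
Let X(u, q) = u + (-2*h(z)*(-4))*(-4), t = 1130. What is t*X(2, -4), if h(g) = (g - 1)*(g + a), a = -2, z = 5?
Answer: -431660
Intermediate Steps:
h(g) = (-1 + g)*(-2 + g) (h(g) = (g - 1)*(g - 2) = (-1 + g)*(-2 + g))
X(u, q) = -384 + u (X(u, q) = u + (-2*(2 + 5² - 3*5)*(-4))*(-4) = u + (-2*(2 + 25 - 15)*(-4))*(-4) = u + (-2*12*(-4))*(-4) = u - 24*(-4)*(-4) = u + 96*(-4) = u - 384 = -384 + u)
t*X(2, -4) = 1130*(-384 + 2) = 1130*(-382) = -431660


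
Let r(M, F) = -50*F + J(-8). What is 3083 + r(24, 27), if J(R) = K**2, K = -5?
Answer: 1758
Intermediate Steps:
J(R) = 25 (J(R) = (-5)**2 = 25)
r(M, F) = 25 - 50*F (r(M, F) = -50*F + 25 = 25 - 50*F)
3083 + r(24, 27) = 3083 + (25 - 50*27) = 3083 + (25 - 1350) = 3083 - 1325 = 1758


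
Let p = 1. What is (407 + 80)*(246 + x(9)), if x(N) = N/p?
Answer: 124185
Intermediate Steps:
x(N) = N (x(N) = N/1 = N*1 = N)
(407 + 80)*(246 + x(9)) = (407 + 80)*(246 + 9) = 487*255 = 124185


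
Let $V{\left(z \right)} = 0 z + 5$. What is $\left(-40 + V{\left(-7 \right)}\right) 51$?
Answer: $-1785$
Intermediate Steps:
$V{\left(z \right)} = 5$ ($V{\left(z \right)} = 0 + 5 = 5$)
$\left(-40 + V{\left(-7 \right)}\right) 51 = \left(-40 + 5\right) 51 = \left(-35\right) 51 = -1785$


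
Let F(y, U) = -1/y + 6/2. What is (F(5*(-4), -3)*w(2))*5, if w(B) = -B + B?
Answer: 0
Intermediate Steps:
F(y, U) = 3 - 1/y (F(y, U) = -1/y + 6*(½) = -1/y + 3 = 3 - 1/y)
w(B) = 0
(F(5*(-4), -3)*w(2))*5 = ((3 - 1/(5*(-4)))*0)*5 = ((3 - 1/(-20))*0)*5 = ((3 - 1*(-1/20))*0)*5 = ((3 + 1/20)*0)*5 = ((61/20)*0)*5 = 0*5 = 0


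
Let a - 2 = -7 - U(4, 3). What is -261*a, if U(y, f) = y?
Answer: 2349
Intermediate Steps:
a = -9 (a = 2 + (-7 - 1*4) = 2 + (-7 - 4) = 2 - 11 = -9)
-261*a = -261*(-9) = 2349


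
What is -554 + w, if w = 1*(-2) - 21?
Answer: -577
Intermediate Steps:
w = -23 (w = -2 - 21 = -23)
-554 + w = -554 - 23 = -577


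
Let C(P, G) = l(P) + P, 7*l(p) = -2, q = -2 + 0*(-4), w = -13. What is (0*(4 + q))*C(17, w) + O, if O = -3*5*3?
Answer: -45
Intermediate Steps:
q = -2 (q = -2 + 0 = -2)
l(p) = -2/7 (l(p) = (⅐)*(-2) = -2/7)
C(P, G) = -2/7 + P
O = -45 (O = -15*3 = -45)
(0*(4 + q))*C(17, w) + O = (0*(4 - 2))*(-2/7 + 17) - 45 = (0*2)*(117/7) - 45 = 0*(117/7) - 45 = 0 - 45 = -45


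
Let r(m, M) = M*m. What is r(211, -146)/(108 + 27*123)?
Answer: -30806/3429 ≈ -8.9840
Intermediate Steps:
r(211, -146)/(108 + 27*123) = (-146*211)/(108 + 27*123) = -30806/(108 + 3321) = -30806/3429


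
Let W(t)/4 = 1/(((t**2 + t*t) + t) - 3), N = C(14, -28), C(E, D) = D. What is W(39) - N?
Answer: 43094/1539 ≈ 28.001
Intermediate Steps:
N = -28
W(t) = 4/(-3 + t + 2*t**2) (W(t) = 4/(((t**2 + t*t) + t) - 3) = 4/(((t**2 + t**2) + t) - 3) = 4/((2*t**2 + t) - 3) = 4/((t + 2*t**2) - 3) = 4/(-3 + t + 2*t**2))
W(39) - N = 4/(-3 + 39 + 2*39**2) - 1*(-28) = 4/(-3 + 39 + 2*1521) + 28 = 4/(-3 + 39 + 3042) + 28 = 4/3078 + 28 = 4*(1/3078) + 28 = 2/1539 + 28 = 43094/1539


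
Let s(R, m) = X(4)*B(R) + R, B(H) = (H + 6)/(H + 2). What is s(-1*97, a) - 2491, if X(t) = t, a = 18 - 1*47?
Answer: -245496/95 ≈ -2584.2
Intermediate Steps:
a = -29 (a = 18 - 47 = -29)
B(H) = (6 + H)/(2 + H)
s(R, m) = R + 4*(6 + R)/(2 + R) (s(R, m) = 4*((6 + R)/(2 + R)) + R = 4*(6 + R)/(2 + R) + R = R + 4*(6 + R)/(2 + R))
s(-1*97, a) - 2491 = (24 + (-1*97)² + 6*(-1*97))/(2 - 1*97) - 2491 = (24 + (-97)² + 6*(-97))/(2 - 97) - 2491 = (24 + 9409 - 582)/(-95) - 2491 = -1/95*8851 - 2491 = -8851/95 - 2491 = -245496/95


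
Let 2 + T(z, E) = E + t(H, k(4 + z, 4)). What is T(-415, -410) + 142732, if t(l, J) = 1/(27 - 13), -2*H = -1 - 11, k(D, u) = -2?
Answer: 1992481/14 ≈ 1.4232e+5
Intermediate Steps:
H = 6 (H = -(-1 - 11)/2 = -1/2*(-12) = 6)
t(l, J) = 1/14
T(z, E) = -27/14 + E (T(z, E) = -2 + (E + 1/14) = -2 + (1/14 + E) = -27/14 + E)
T(-415, -410) + 142732 = (-27/14 - 410) + 142732 = -5767/14 + 142732 = 1992481/14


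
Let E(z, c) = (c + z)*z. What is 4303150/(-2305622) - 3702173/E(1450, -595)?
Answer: -6935320864553/1429197437250 ≈ -4.8526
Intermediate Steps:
E(z, c) = z*(c + z)
4303150/(-2305622) - 3702173/E(1450, -595) = 4303150/(-2305622) - 3702173*1/(1450*(-595 + 1450)) = 4303150*(-1/2305622) - 3702173/(1450*855) = -2151575/1152811 - 3702173/1239750 = -6935320864553/1429197437250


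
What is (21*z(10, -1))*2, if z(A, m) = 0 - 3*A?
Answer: -1260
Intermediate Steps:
z(A, m) = -3*A
(21*z(10, -1))*2 = (21*(-3*10))*2 = (21*(-30))*2 = -630*2 = -1260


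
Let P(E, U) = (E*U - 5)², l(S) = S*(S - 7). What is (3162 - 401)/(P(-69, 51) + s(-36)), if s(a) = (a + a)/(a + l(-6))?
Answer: 19327/86930020 ≈ 0.00022233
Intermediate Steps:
l(S) = S*(-7 + S)
P(E, U) = (-5 + E*U)²
s(a) = 2*a/(78 + a) (s(a) = (a + a)/(a - 6*(-7 - 6)) = (2*a)/(a - 6*(-13)) = (2*a)/(a + 78) = (2*a)/(78 + a) = 2*a/(78 + a))
(3162 - 401)/(P(-69, 51) + s(-36)) = (3162 - 401)/((-5 - 69*51)² + 2*(-36)/(78 - 36)) = 2761/((-5 - 3519)² + 2*(-36)/42) = 2761/((-3524)² + 2*(-36)*(1/42)) = 2761/(12418576 - 12/7) = 2761/(86930020/7) = 2761*(7/86930020) = 19327/86930020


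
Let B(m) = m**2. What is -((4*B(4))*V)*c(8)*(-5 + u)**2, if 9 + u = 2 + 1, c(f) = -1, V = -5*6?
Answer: -232320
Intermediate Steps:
V = -30
u = -6 (u = -9 + (2 + 1) = -9 + 3 = -6)
-((4*B(4))*V)*c(8)*(-5 + u)**2 = -((4*4**2)*(-30))*(-1)*(-5 - 6)**2 = -((4*16)*(-30))*(-1)*(-11)**2 = -(64*(-30))*(-1)*121 = -(-1920*(-1))*121 = -1920*121 = -1*232320 = -232320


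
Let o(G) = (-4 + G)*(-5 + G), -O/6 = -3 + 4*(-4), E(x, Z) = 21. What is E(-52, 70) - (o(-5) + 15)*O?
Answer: -11949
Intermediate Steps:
O = 114 (O = -6*(-3 + 4*(-4)) = -6*(-3 - 16) = -6*(-19) = 114)
o(G) = (-5 + G)*(-4 + G)
E(-52, 70) - (o(-5) + 15)*O = 21 - ((20 + (-5)² - 9*(-5)) + 15)*114 = 21 - ((20 + 25 + 45) + 15)*114 = 21 - (90 + 15)*114 = 21 - 105*114 = 21 - 1*11970 = 21 - 11970 = -11949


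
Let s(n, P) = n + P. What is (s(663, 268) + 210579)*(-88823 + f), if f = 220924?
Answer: 27940682510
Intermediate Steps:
s(n, P) = P + n
(s(663, 268) + 210579)*(-88823 + f) = ((268 + 663) + 210579)*(-88823 + 220924) = (931 + 210579)*132101 = 211510*132101 = 27940682510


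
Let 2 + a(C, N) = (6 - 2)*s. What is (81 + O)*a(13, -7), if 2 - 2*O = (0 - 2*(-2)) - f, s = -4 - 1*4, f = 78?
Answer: -4046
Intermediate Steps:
s = -8 (s = -4 - 4 = -8)
O = 38 (O = 1 - ((0 - 2*(-2)) - 1*78)/2 = 1 - ((0 + 4) - 78)/2 = 1 - (4 - 78)/2 = 1 - ½*(-74) = 1 + 37 = 38)
a(C, N) = -34 (a(C, N) = -2 + (6 - 2)*(-8) = -2 + 4*(-8) = -2 - 32 = -34)
(81 + O)*a(13, -7) = (81 + 38)*(-34) = 119*(-34) = -4046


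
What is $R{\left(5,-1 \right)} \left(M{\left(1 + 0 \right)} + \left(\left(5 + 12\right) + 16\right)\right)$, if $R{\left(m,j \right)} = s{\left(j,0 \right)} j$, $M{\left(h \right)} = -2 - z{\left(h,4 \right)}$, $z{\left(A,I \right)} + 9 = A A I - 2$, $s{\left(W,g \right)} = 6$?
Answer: $-228$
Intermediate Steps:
$z{\left(A,I \right)} = -11 + I A^{2}$ ($z{\left(A,I \right)} = -9 + \left(A A I - 2\right) = -9 + \left(A^{2} I - 2\right) = -9 + \left(I A^{2} - 2\right) = -9 + \left(-2 + I A^{2}\right) = -11 + I A^{2}$)
$M{\left(h \right)} = 9 - 4 h^{2}$ ($M{\left(h \right)} = -2 - \left(-11 + 4 h^{2}\right) = 9 - 4 h^{2}$)
$R{\left(m,j \right)} = 6 j$
$R{\left(5,-1 \right)} \left(M{\left(1 + 0 \right)} + \left(\left(5 + 12\right) + 16\right)\right) = 6 \left(-1\right) \left(\left(9 - 4 \left(1 + 0\right)^{2}\right) + \left(\left(5 + 12\right) + 16\right)\right) = - 6 \left(\left(9 - 4 \cdot 1^{2}\right) + \left(17 + 16\right)\right) = - 6 \left(\left(9 - 4\right) + 33\right) = - 6 \left(5 + 33\right) = \left(-6\right) 38 = -228$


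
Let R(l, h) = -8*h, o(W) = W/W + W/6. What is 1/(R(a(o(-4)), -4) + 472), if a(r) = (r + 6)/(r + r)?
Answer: 1/504 ≈ 0.0019841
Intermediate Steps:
o(W) = 1 + W/6 (o(W) = 1 + W*(⅙) = 1 + W/6)
a(r) = (6 + r)/(2*r) (a(r) = (6 + r)/((2*r)) = (6 + r)*(1/(2*r)) = (6 + r)/(2*r))
1/(R(a(o(-4)), -4) + 472) = 1/(-8*(-4) + 472) = 1/(32 + 472) = 1/504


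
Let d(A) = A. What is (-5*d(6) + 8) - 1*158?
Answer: -180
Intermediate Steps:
(-5*d(6) + 8) - 1*158 = (-5*6 + 8) - 1*158 = (-30 + 8) - 158 = -22 - 158 = -180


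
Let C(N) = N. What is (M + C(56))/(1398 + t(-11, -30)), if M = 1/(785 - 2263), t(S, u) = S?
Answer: 82767/2049986 ≈ 0.040374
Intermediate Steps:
M = -1/1478 (M = 1/(-1478) = -1/1478 ≈ -0.00067659)
(M + C(56))/(1398 + t(-11, -30)) = (-1/1478 + 56)/(1398 - 11) = (82767/1478)/1387 = (82767/1478)*(1/1387) = 82767/2049986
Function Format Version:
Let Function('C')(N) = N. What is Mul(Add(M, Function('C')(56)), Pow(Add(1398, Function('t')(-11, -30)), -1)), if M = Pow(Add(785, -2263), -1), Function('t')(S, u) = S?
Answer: Rational(82767, 2049986) ≈ 0.040374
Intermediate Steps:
M = Rational(-1, 1478) (M = Pow(-1478, -1) = Rational(-1, 1478) ≈ -0.00067659)
Mul(Add(M, Function('C')(56)), Pow(Add(1398, Function('t')(-11, -30)), -1)) = Mul(Add(Rational(-1, 1478), 56), Pow(Add(1398, -11), -1)) = Mul(Rational(82767, 1478), Pow(1387, -1)) = Mul(Rational(82767, 1478), Rational(1, 1387)) = Rational(82767, 2049986)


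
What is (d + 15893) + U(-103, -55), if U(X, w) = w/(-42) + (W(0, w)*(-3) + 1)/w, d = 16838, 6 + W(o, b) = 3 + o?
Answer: 15122243/462 ≈ 32732.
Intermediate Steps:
W(o, b) = -3 + o (W(o, b) = -6 + (3 + o) = -3 + o)
U(X, w) = 10/w - w/42 (U(X, w) = w/(-42) + ((-3 + 0)*(-3) + 1)/w = w*(-1/42) + (-3*(-3) + 1)/w = -w/42 + (9 + 1)/w = -w/42 + 10/w = 10/w - w/42)
(d + 15893) + U(-103, -55) = (16838 + 15893) + (10/(-55) - 1/42*(-55)) = 32731 + (10*(-1/55) + 55/42) = 32731 + (-2/11 + 55/42) = 32731 + 521/462 = 15122243/462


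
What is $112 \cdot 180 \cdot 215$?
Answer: $4334400$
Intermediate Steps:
$112 \cdot 180 \cdot 215 = 20160 \cdot 215 = 4334400$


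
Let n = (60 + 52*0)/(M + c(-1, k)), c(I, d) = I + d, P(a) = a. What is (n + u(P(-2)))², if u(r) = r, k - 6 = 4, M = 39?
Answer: 9/16 ≈ 0.56250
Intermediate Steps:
k = 10 (k = 6 + 4 = 10)
n = 5/4 (n = (60 + 52*0)/(39 + (-1 + 10)) = (60 + 0)/(39 + 9) = 60/48 = 60*(1/48) = 5/4 ≈ 1.2500)
(n + u(P(-2)))² = (5/4 - 2)² = (-¾)² = 9/16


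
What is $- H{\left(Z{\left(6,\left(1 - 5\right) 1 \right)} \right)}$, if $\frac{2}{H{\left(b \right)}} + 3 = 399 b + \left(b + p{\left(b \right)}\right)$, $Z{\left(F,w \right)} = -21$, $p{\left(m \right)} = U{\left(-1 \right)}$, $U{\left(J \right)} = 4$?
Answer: $\frac{2}{8399} \approx 0.00023812$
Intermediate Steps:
$p{\left(m \right)} = 4$
$H{\left(b \right)} = \frac{2}{1 + 400 b}$ ($H{\left(b \right)} = \frac{2}{-3 + \left(399 b + \left(b + 4\right)\right)} = \frac{2}{-3 + \left(399 b + \left(4 + b\right)\right)} = \frac{2}{-3 + \left(4 + 400 b\right)} = \frac{2}{1 + 400 b}$)
$- H{\left(Z{\left(6,\left(1 - 5\right) 1 \right)} \right)} = - \frac{2}{1 + 400 \left(-21\right)} = - \frac{2}{1 - 8400} = - \frac{2}{-8399} = - \frac{2 \left(-1\right)}{8399} = \left(-1\right) \left(- \frac{2}{8399}\right) = \frac{2}{8399}$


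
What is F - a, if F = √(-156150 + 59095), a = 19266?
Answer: -19266 + I*√97055 ≈ -19266.0 + 311.54*I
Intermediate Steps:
F = I*√97055 (F = √(-97055) = I*√97055 ≈ 311.54*I)
F - a = I*√97055 - 1*19266 = I*√97055 - 19266 = -19266 + I*√97055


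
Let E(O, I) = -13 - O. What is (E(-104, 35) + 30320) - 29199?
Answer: 1212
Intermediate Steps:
(E(-104, 35) + 30320) - 29199 = ((-13 - 1*(-104)) + 30320) - 29199 = ((-13 + 104) + 30320) - 29199 = (91 + 30320) - 29199 = 30411 - 29199 = 1212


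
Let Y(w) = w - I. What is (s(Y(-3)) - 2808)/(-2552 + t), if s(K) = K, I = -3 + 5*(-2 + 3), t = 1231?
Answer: 2813/1321 ≈ 2.1294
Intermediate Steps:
I = 2 (I = -3 + 5*1 = -3 + 5 = 2)
Y(w) = -2 + w (Y(w) = w - 1*2 = w - 2 = -2 + w)
(s(Y(-3)) - 2808)/(-2552 + t) = ((-2 - 3) - 2808)/(-2552 + 1231) = (-5 - 2808)/(-1321) = -2813*(-1/1321) = 2813/1321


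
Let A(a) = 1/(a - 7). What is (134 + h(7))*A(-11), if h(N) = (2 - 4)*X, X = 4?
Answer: -7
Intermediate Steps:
h(N) = -8 (h(N) = (2 - 4)*4 = -2*4 = -8)
A(a) = 1/(-7 + a)
(134 + h(7))*A(-11) = (134 - 8)/(-7 - 11) = 126/(-18) = 126*(-1/18) = -7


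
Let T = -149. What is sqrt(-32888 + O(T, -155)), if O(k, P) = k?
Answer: I*sqrt(33037) ≈ 181.76*I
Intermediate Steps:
sqrt(-32888 + O(T, -155)) = sqrt(-32888 - 149) = sqrt(-33037) = I*sqrt(33037)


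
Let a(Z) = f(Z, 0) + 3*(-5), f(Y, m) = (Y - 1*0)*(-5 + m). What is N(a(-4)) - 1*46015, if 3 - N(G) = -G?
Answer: -46007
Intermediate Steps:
f(Y, m) = Y*(-5 + m) (f(Y, m) = (Y + 0)*(-5 + m) = Y*(-5 + m))
a(Z) = -15 - 5*Z (a(Z) = Z*(-5 + 0) + 3*(-5) = Z*(-5) - 15 = -5*Z - 15 = -15 - 5*Z)
N(G) = 3 + G (N(G) = 3 - (-1)*G = 3 + G)
N(a(-4)) - 1*46015 = (3 + (-15 - 5*(-4))) - 1*46015 = (3 + (-15 + 20)) - 46015 = (3 + 5) - 46015 = 8 - 46015 = -46007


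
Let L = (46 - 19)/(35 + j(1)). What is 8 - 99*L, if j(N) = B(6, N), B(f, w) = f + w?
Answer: -779/14 ≈ -55.643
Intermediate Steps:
j(N) = 6 + N
L = 9/14 (L = (46 - 19)/(35 + (6 + 1)) = 27/(35 + 7) = 27/42 = 27*(1/42) = 9/14 ≈ 0.64286)
8 - 99*L = 8 - 99*9/14 = 8 - 891/14 = -779/14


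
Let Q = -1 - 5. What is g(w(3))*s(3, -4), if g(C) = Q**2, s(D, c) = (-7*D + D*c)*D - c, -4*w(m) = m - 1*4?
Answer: -3420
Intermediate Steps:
Q = -6
w(m) = 1 - m/4 (w(m) = -(m - 1*4)/4 = -(m - 4)/4 = -(-4 + m)/4 = 1 - m/4)
s(D, c) = -c + D*(-7*D + D*c) (s(D, c) = D*(-7*D + D*c) - c = -c + D*(-7*D + D*c))
g(C) = 36 (g(C) = (-6)**2 = 36)
g(w(3))*s(3, -4) = 36*(-1*(-4) - 7*3**2 - 4*3**2) = 36*(4 - 7*9 - 4*9) = 36*(4 - 63 - 36) = 36*(-95) = -3420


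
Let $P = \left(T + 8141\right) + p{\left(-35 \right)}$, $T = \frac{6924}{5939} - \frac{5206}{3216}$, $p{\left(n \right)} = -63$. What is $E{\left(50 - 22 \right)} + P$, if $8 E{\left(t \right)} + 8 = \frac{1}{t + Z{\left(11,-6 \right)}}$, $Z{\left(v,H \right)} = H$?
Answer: $\frac{1696868097317}{210098064} \approx 8076.6$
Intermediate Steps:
$T = - \frac{4325425}{9549912}$ ($T = 6924 \cdot \frac{1}{5939} - \frac{2603}{1608} = \frac{6924}{5939} - \frac{2603}{1608} = - \frac{4325425}{9549912} \approx -0.45293$)
$P = \frac{77139863711}{9549912}$ ($P = \left(- \frac{4325425}{9549912} + 8141\right) - 63 = \frac{77741508167}{9549912} - 63 = \frac{77139863711}{9549912} \approx 8077.5$)
$E{\left(t \right)} = -1 + \frac{1}{8 \left(-6 + t\right)}$ ($E{\left(t \right)} = -1 + \frac{1}{8 \left(t - 6\right)} = -1 + \frac{1}{8 \left(-6 + t\right)}$)
$E{\left(50 - 22 \right)} + P = \frac{\frac{49}{8} - \left(50 - 22\right)}{-6 + \left(50 - 22\right)} + \frac{77139863711}{9549912} = \frac{\frac{49}{8} - 28}{-6 + 28} + \frac{77139863711}{9549912} = \frac{\frac{49}{8} - 28}{22} + \frac{77139863711}{9549912} = \frac{1}{22} \left(- \frac{175}{8}\right) + \frac{77139863711}{9549912} = - \frac{175}{176} + \frac{77139863711}{9549912} = \frac{1696868097317}{210098064}$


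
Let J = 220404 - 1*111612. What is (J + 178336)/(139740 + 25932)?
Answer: 35891/20709 ≈ 1.7331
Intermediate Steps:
J = 108792 (J = 220404 - 111612 = 108792)
(J + 178336)/(139740 + 25932) = (108792 + 178336)/(139740 + 25932) = 287128/165672 = 287128*(1/165672) = 35891/20709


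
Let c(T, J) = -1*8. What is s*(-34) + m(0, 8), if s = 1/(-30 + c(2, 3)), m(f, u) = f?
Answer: 17/19 ≈ 0.89474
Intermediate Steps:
c(T, J) = -8
s = -1/38 (s = 1/(-30 - 8) = 1/(-38) = -1/38 ≈ -0.026316)
s*(-34) + m(0, 8) = -1/38*(-34) + 0 = 17/19 + 0 = 17/19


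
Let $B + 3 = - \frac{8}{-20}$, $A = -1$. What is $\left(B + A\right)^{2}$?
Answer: $\frac{324}{25} \approx 12.96$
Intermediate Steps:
$B = - \frac{13}{5}$ ($B = -3 - \frac{8}{-20} = -3 - - \frac{2}{5} = -3 + \frac{2}{5} = - \frac{13}{5} \approx -2.6$)
$\left(B + A\right)^{2} = \left(- \frac{13}{5} - 1\right)^{2} = \left(- \frac{18}{5}\right)^{2} = \frac{324}{25}$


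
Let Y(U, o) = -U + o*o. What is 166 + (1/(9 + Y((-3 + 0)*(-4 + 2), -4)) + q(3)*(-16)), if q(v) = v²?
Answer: 419/19 ≈ 22.053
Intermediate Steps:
Y(U, o) = o² - U (Y(U, o) = -U + o² = o² - U)
166 + (1/(9 + Y((-3 + 0)*(-4 + 2), -4)) + q(3)*(-16)) = 166 + (1/(9 + ((-4)² - (-3 + 0)*(-4 + 2))) + 3²*(-16)) = 166 + (1/(9 + (16 - (-3)*(-2))) + 9*(-16)) = 166 + (1/(9 + (16 - 1*6)) - 144) = 166 + (1/(9 + (16 - 6)) - 144) = 166 + (1/(9 + 10) - 144) = 166 + (1/19 - 144) = 166 - 2735/19 = 419/19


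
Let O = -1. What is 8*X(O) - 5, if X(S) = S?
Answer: -13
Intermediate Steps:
8*X(O) - 5 = 8*(-1) - 5 = -8 - 5 = -13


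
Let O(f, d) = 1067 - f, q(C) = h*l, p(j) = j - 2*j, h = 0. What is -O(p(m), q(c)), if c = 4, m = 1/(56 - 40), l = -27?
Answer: -17073/16 ≈ -1067.1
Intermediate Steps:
m = 1/16 ≈ 0.062500
p(j) = -j (p(j) = j - 2*j = -j)
q(C) = 0 (q(C) = 0*(-27) = 0)
-O(p(m), q(c)) = -(1067 - (-1)/16) = -(1067 - 1*(-1/16)) = -(1067 + 1/16) = -1*17073/16 = -17073/16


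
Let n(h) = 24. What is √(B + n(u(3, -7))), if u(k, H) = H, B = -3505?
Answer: 59*I ≈ 59.0*I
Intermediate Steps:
√(B + n(u(3, -7))) = √(-3505 + 24) = √(-3481) = 59*I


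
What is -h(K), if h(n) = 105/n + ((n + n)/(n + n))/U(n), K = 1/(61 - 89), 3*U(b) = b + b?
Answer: 2982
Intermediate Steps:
U(b) = 2*b/3 (U(b) = (b + b)/3 = (2*b)/3 = 2*b/3)
K = -1/28 (K = 1/(-28) = -1/28 ≈ -0.035714)
h(n) = 213/(2*n) (h(n) = 105/n + ((n + n)/(n + n))/((2*n/3)) = 105/n + ((2*n)/((2*n)))*(3/(2*n)) = 105/n + ((2*n)*(1/(2*n)))*(3/(2*n)) = 105/n + 1*(3/(2*n)) = 105/n + 3/(2*n) = 213/(2*n))
-h(K) = -213/(2*(-1/28)) = -213*(-28)/2 = -1*(-2982) = 2982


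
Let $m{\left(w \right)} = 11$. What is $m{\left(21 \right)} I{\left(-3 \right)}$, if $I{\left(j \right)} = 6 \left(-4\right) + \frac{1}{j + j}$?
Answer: $- \frac{1595}{6} \approx -265.83$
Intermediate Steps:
$I{\left(j \right)} = -24 + \frac{1}{2 j}$
$m{\left(21 \right)} I{\left(-3 \right)} = 11 \left(-24 + \frac{1}{2 \left(-3\right)}\right) = 11 \left(-24 + \frac{1}{2} \left(- \frac{1}{3}\right)\right) = 11 \left(-24 - \frac{1}{6}\right) = 11 \left(- \frac{145}{6}\right) = - \frac{1595}{6}$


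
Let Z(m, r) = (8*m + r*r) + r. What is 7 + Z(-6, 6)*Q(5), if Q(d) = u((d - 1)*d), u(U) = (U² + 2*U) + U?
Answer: -2753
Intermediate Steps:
Z(m, r) = r + r² + 8*m (Z(m, r) = (8*m + r²) + r = (r² + 8*m) + r = r + r² + 8*m)
u(U) = U² + 3*U
Q(d) = d*(-1 + d)*(3 + d*(-1 + d)) (Q(d) = ((d - 1)*d)*(3 + (d - 1)*d) = ((-1 + d)*d)*(3 + (-1 + d)*d) = (d*(-1 + d))*(3 + d*(-1 + d)) = d*(-1 + d)*(3 + d*(-1 + d)))
7 + Z(-6, 6)*Q(5) = 7 + (6 + 6² + 8*(-6))*(5*(-1 + 5)*(3 + 5*(-1 + 5))) = 7 + (6 + 36 - 48)*(5*4*(3 + 5*4)) = 7 - 30*4*(3 + 20) = 7 - 30*4*23 = 7 - 6*460 = 7 - 2760 = -2753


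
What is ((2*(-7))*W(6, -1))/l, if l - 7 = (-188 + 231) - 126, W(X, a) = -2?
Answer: -7/19 ≈ -0.36842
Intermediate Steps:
l = -76 (l = 7 + ((-188 + 231) - 126) = 7 + (43 - 126) = 7 - 83 = -76)
((2*(-7))*W(6, -1))/l = ((2*(-7))*(-2))/(-76) = -14*(-2)*(-1/76) = 28*(-1/76) = -7/19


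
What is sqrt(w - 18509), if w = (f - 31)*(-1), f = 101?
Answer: I*sqrt(18579) ≈ 136.3*I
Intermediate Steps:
w = -70 (w = (101 - 31)*(-1) = 70*(-1) = -70)
sqrt(w - 18509) = sqrt(-70 - 18509) = sqrt(-18579) = I*sqrt(18579)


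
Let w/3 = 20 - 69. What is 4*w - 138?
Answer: -726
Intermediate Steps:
w = -147 (w = 3*(20 - 69) = 3*(-49) = -147)
4*w - 138 = 4*(-147) - 138 = -588 - 138 = -726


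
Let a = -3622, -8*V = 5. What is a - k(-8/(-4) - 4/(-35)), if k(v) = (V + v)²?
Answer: -284138689/78400 ≈ -3624.2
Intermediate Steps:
V = -5/8 (V = -⅛*5 = -5/8 ≈ -0.62500)
k(v) = (-5/8 + v)²
a - k(-8/(-4) - 4/(-35)) = -3622 - (-5 + 8*(-8/(-4) - 4/(-35)))²/64 = -3622 - (-5 + 8*(-8*(-¼) - 4*(-1/35)))²/64 = -3622 - (-5 + 8*(2 + 4/35))²/64 = -3622 - (-5 + 8*(74/35))²/64 = -3622 - (-5 + 592/35)²/64 = -3622 - (417/35)²/64 = -3622 - 173889/(64*1225) = -3622 - 1*173889/78400 = -3622 - 173889/78400 = -284138689/78400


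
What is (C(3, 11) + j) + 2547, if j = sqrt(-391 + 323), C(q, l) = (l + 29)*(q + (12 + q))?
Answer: 3267 + 2*I*sqrt(17) ≈ 3267.0 + 8.2462*I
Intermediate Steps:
C(q, l) = (12 + 2*q)*(29 + l) (C(q, l) = (29 + l)*(12 + 2*q) = (12 + 2*q)*(29 + l))
j = 2*I*sqrt(17) (j = sqrt(-68) = 2*I*sqrt(17) ≈ 8.2462*I)
(C(3, 11) + j) + 2547 = ((348 + 12*11 + 58*3 + 2*11*3) + 2*I*sqrt(17)) + 2547 = ((348 + 132 + 174 + 66) + 2*I*sqrt(17)) + 2547 = (720 + 2*I*sqrt(17)) + 2547 = 3267 + 2*I*sqrt(17)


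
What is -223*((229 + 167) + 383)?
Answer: -173717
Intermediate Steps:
-223*((229 + 167) + 383) = -223*(396 + 383) = -223*779 = -173717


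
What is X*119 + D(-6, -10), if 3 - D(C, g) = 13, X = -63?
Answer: -7507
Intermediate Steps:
D(C, g) = -10 (D(C, g) = 3 - 1*13 = 3 - 13 = -10)
X*119 + D(-6, -10) = -63*119 - 10 = -7497 - 10 = -7507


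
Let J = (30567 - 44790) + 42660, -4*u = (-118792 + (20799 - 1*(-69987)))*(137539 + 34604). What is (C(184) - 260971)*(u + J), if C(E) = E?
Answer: -628646701543461/2 ≈ -3.1432e+14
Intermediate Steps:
u = 2410518429/2 (u = -(-118792 + (20799 - 1*(-69987)))*(137539 + 34604)/4 = -(-118792 + (20799 + 69987))*172143/4 = -(-118792 + 90786)*172143/4 = -(-14003)*172143/2 = -1/4*(-4821036858) = 2410518429/2 ≈ 1.2053e+9)
J = 28437 (J = -14223 + 42660 = 28437)
(C(184) - 260971)*(u + J) = (184 - 260971)*(2410518429/2 + 28437) = -260787*2410575303/2 = -628646701543461/2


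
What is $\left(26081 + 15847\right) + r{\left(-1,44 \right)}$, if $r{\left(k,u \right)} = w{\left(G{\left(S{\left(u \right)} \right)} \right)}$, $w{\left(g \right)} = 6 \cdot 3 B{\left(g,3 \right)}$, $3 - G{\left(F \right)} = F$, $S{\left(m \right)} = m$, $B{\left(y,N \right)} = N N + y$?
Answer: $41352$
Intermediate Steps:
$B{\left(y,N \right)} = y + N^{2}$ ($B{\left(y,N \right)} = N^{2} + y = y + N^{2}$)
$G{\left(F \right)} = 3 - F$
$w{\left(g \right)} = 162 + 18 g$ ($w{\left(g \right)} = 6 \cdot 3 \left(g + 3^{2}\right) = 18 \left(g + 9\right) = 18 \left(9 + g\right) = 162 + 18 g$)
$r{\left(k,u \right)} = 216 - 18 u$ ($r{\left(k,u \right)} = 162 + 18 \left(3 - u\right) = 162 - \left(-54 + 18 u\right) = 216 - 18 u$)
$\left(26081 + 15847\right) + r{\left(-1,44 \right)} = \left(26081 + 15847\right) + \left(216 - 792\right) = 41928 + \left(216 - 792\right) = 41928 - 576 = 41352$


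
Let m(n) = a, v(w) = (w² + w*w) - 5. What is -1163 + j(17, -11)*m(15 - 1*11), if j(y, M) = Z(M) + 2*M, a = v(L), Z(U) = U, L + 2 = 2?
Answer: -998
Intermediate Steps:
L = 0 (L = -2 + 2 = 0)
v(w) = -5 + 2*w² (v(w) = (w² + w²) - 5 = 2*w² - 5 = -5 + 2*w²)
a = -5 (a = -5 + 2*0² = -5 + 2*0 = -5 + 0 = -5)
j(y, M) = 3*M (j(y, M) = M + 2*M = 3*M)
m(n) = -5
-1163 + j(17, -11)*m(15 - 1*11) = -1163 + (3*(-11))*(-5) = -1163 - 33*(-5) = -1163 + 165 = -998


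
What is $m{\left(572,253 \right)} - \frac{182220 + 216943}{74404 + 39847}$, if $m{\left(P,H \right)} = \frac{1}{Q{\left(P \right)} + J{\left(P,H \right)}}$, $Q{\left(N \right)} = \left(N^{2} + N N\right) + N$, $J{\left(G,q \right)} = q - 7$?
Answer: $- \frac{261525895067}{74855655686} \approx -3.4937$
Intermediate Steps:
$J{\left(G,q \right)} = -7 + q$
$Q{\left(N \right)} = N + 2 N^{2}$ ($Q{\left(N \right)} = \left(N^{2} + N^{2}\right) + N = 2 N^{2} + N = N + 2 N^{2}$)
$m{\left(P,H \right)} = \frac{1}{-7 + H + P \left(1 + 2 P\right)}$ ($m{\left(P,H \right)} = \frac{1}{P \left(1 + 2 P\right) + \left(-7 + H\right)} = \frac{1}{-7 + H + P \left(1 + 2 P\right)}$)
$m{\left(572,253 \right)} - \frac{182220 + 216943}{74404 + 39847} = \frac{1}{-7 + 253 + 572 \left(1 + 2 \cdot 572\right)} - \frac{182220 + 216943}{74404 + 39847} = \frac{1}{-7 + 253 + 572 \left(1 + 1144\right)} - \frac{399163}{114251} = \frac{1}{-7 + 253 + 572 \cdot 1145} - 399163 \cdot \frac{1}{114251} = \frac{1}{-7 + 253 + 654940} - \frac{399163}{114251} = \frac{1}{655186} - \frac{399163}{114251} = - \frac{261525895067}{74855655686}$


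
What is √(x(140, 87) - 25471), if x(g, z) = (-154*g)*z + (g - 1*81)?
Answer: 2*I*√475283 ≈ 1378.8*I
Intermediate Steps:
x(g, z) = -81 + g - 154*g*z (x(g, z) = -154*g*z + (g - 81) = -154*g*z + (-81 + g) = -81 + g - 154*g*z)
√(x(140, 87) - 25471) = √((-81 + 140 - 154*140*87) - 25471) = √((-81 + 140 - 1875720) - 25471) = √(-1875661 - 25471) = √(-1901132) = 2*I*√475283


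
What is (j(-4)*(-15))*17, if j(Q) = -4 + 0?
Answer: 1020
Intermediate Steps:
j(Q) = -4
(j(-4)*(-15))*17 = -4*(-15)*17 = 60*17 = 1020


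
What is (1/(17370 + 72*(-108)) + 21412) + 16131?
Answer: 360187543/9594 ≈ 37543.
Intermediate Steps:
(1/(17370 + 72*(-108)) + 21412) + 16131 = (1/(17370 - 7776) + 21412) + 16131 = (1/9594 + 21412) + 16131 = 205426729/9594 + 16131 = 360187543/9594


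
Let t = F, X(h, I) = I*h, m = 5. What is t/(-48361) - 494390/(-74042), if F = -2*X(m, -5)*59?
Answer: 11845385445/1790372581 ≈ 6.6162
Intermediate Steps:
F = 2950 (F = -(-10)*5*59 = -2*(-25)*59 = 50*59 = 2950)
t = 2950
t/(-48361) - 494390/(-74042) = 2950/(-48361) - 494390/(-74042) = 2950*(-1/48361) - 494390*(-1/74042) = -2950/48361 + 247195/37021 = 11845385445/1790372581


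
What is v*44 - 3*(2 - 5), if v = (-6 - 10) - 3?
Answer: -827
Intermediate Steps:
v = -19 (v = -16 - 3 = -19)
v*44 - 3*(2 - 5) = -19*44 - 3*(2 - 5) = -836 - 3*(-3) = -836 + 9 = -827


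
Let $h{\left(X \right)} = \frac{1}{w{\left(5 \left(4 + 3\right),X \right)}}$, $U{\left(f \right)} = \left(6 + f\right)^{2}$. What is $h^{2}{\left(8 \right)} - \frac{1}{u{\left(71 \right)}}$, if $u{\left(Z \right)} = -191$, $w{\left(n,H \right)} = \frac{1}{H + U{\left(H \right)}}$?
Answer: $\frac{7948657}{191} \approx 41616.0$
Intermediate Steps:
$w{\left(n,H \right)} = \frac{1}{H + \left(6 + H\right)^{2}}$
$h{\left(X \right)} = X + \left(6 + X\right)^{2}$ ($h{\left(X \right)} = \frac{1}{\frac{1}{X + \left(6 + X\right)^{2}}} = X + \left(6 + X\right)^{2}$)
$h^{2}{\left(8 \right)} - \frac{1}{u{\left(71 \right)}} = \left(8 + \left(6 + 8\right)^{2}\right)^{2} - \frac{1}{-191} = \left(8 + 14^{2}\right)^{2} - - \frac{1}{191} = \left(8 + 196\right)^{2} + \frac{1}{191} = 204^{2} + \frac{1}{191} = 41616 + \frac{1}{191} = \frac{7948657}{191}$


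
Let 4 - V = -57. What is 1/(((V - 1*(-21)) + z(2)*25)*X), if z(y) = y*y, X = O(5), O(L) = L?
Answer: 1/910 ≈ 0.0010989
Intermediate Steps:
V = 61 (V = 4 - 1*(-57) = 4 + 57 = 61)
X = 5
z(y) = y²
1/(((V - 1*(-21)) + z(2)*25)*X) = 1/(((61 - 1*(-21)) + 2²*25)*5) = 1/(((61 + 21) + 4*25)*5) = 1/((82 + 100)*5) = 1/(182*5) = 1/910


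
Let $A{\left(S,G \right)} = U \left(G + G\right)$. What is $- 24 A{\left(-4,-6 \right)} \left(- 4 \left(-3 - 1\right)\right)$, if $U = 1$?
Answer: $4608$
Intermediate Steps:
$A{\left(S,G \right)} = 2 G$ ($A{\left(S,G \right)} = 1 \left(G + G\right) = 1 \cdot 2 G = 2 G$)
$- 24 A{\left(-4,-6 \right)} \left(- 4 \left(-3 - 1\right)\right) = - 24 \cdot 2 \left(-6\right) \left(- 4 \left(-3 - 1\right)\right) = \left(-24\right) \left(-12\right) \left(\left(-4\right) \left(-4\right)\right) = 288 \cdot 16 = 4608$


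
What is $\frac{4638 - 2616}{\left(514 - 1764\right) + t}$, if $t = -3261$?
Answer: $- \frac{2022}{4511} \approx -0.44824$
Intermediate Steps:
$\frac{4638 - 2616}{\left(514 - 1764\right) + t} = \frac{4638 - 2616}{\left(514 - 1764\right) - 3261} = \frac{2022}{-1250 - 3261} = \frac{2022}{-4511} = 2022 \left(- \frac{1}{4511}\right) = - \frac{2022}{4511}$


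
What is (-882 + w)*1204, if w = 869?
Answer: -15652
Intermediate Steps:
(-882 + w)*1204 = (-882 + 869)*1204 = -13*1204 = -15652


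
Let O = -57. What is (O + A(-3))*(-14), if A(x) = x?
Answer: 840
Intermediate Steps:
(O + A(-3))*(-14) = (-57 - 3)*(-14) = -60*(-14) = 840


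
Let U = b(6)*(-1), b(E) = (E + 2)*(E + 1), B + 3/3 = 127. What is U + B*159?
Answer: 19978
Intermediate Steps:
B = 126 (B = -1 + 127 = 126)
b(E) = (1 + E)*(2 + E) (b(E) = (2 + E)*(1 + E) = (1 + E)*(2 + E))
U = -56 (U = (2 + 6**2 + 3*6)*(-1) = (2 + 36 + 18)*(-1) = 56*(-1) = -56)
U + B*159 = -56 + 126*159 = -56 + 20034 = 19978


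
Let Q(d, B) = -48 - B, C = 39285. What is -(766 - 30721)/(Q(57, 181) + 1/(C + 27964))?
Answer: -134296253/1026668 ≈ -130.81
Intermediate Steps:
-(766 - 30721)/(Q(57, 181) + 1/(C + 27964)) = -(766 - 30721)/((-48 - 1*181) + 1/(39285 + 27964)) = -(-29955)/((-48 - 181) + 1/67249) = -(-29955)/(-229 + 1/67249) = -(-29955)/(-15400020/67249) = -(-29955)*(-67249)/15400020 = -1*134296253/1026668 = -134296253/1026668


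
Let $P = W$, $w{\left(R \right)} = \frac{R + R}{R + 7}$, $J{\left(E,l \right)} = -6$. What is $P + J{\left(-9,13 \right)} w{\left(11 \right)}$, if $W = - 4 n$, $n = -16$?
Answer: $\frac{170}{3} \approx 56.667$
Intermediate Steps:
$w{\left(R \right)} = \frac{2 R}{7 + R}$
$W = 64$ ($W = \left(-4\right) \left(-16\right) = 64$)
$P = 64$
$P + J{\left(-9,13 \right)} w{\left(11 \right)} = 64 - 6 \cdot 2 \cdot 11 \frac{1}{7 + 11} = 64 - 6 \cdot 2 \cdot 11 \cdot \frac{1}{18} = 64 - \frac{22}{3} = \frac{170}{3}$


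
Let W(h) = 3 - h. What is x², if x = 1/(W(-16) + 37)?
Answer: 1/3136 ≈ 0.00031888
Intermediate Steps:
x = 1/56 (x = 1/((3 - 1*(-16)) + 37) = 1/((3 + 16) + 37) = 1/(19 + 37) = 1/56 ≈ 0.017857)
x² = (1/56)² = 1/3136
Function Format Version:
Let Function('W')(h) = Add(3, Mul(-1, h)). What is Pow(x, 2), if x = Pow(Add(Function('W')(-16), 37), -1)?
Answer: Rational(1, 3136) ≈ 0.00031888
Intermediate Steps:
x = Rational(1, 56) (x = Pow(Add(Add(3, Mul(-1, -16)), 37), -1) = Pow(Add(Add(3, 16), 37), -1) = Pow(Add(19, 37), -1) = Pow(56, -1) = Rational(1, 56) ≈ 0.017857)
Pow(x, 2) = Pow(Rational(1, 56), 2) = Rational(1, 3136)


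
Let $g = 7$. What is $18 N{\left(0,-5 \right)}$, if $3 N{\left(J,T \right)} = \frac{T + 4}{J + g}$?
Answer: $- \frac{6}{7} \approx -0.85714$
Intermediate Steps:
$N{\left(J,T \right)} = \frac{4 + T}{3 \left(7 + J\right)}$ ($N{\left(J,T \right)} = \frac{\left(T + 4\right) \frac{1}{J + 7}}{3} = \frac{\left(4 + T\right) \frac{1}{7 + J}}{3} = \frac{\frac{1}{7 + J} \left(4 + T\right)}{3} = \frac{4 + T}{3 \left(7 + J\right)}$)
$18 N{\left(0,-5 \right)} = 18 \frac{4 - 5}{3 \left(7 + 0\right)} = 18 \cdot \frac{1}{3} \cdot \frac{1}{7} \left(-1\right) = 18 \left(- \frac{1}{21}\right) = - \frac{6}{7}$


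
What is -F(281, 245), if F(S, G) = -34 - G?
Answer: 279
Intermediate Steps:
-F(281, 245) = -(-34 - 1*245) = -(-34 - 245) = -1*(-279) = 279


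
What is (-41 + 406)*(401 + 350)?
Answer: 274115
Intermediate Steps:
(-41 + 406)*(401 + 350) = 365*751 = 274115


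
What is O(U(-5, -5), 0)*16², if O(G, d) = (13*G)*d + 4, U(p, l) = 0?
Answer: 1024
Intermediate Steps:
O(G, d) = 4 + 13*G*d (O(G, d) = 13*G*d + 4 = 4 + 13*G*d)
O(U(-5, -5), 0)*16² = (4 + 13*0*0)*16² = (4 + 0)*256 = 4*256 = 1024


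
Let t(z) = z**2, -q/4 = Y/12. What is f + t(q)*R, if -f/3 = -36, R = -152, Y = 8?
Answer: -8756/9 ≈ -972.89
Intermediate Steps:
f = 108 (f = -3*(-36) = 108)
q = -8/3 (q = -32/12 = -4*2/3 = -8/3 ≈ -2.6667)
f + t(q)*R = 108 + (-8/3)**2*(-152) = 108 + (64/9)*(-152) = 108 - 9728/9 = -8756/9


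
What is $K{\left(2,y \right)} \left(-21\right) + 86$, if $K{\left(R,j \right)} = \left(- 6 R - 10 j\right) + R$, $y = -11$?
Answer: $-2014$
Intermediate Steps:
$K{\left(R,j \right)} = - 10 j - 5 R$ ($K{\left(R,j \right)} = \left(- 10 j - 6 R\right) + R = - 10 j - 5 R$)
$K{\left(2,y \right)} \left(-21\right) + 86 = \left(\left(-10\right) \left(-11\right) - 10\right) \left(-21\right) + 86 = \left(110 - 10\right) \left(-21\right) + 86 = 100 \left(-21\right) + 86 = -2100 + 86 = -2014$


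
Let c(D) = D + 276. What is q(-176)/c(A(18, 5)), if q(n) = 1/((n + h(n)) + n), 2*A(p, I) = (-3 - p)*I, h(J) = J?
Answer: -1/118008 ≈ -8.4740e-6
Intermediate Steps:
A(p, I) = I*(-3 - p)/2 (A(p, I) = ((-3 - p)*I)/2 = (I*(-3 - p))/2 = I*(-3 - p)/2)
q(n) = 1/(3*n) (q(n) = 1/((n + n) + n) = 1/(2*n + n) = 1/(3*n))
c(D) = 276 + D
q(-176)/c(A(18, 5)) = ((⅓)/(-176))/(276 - ½*5*(3 + 18)) = ((⅓)*(-1/176))/(276 - ½*5*21) = -1/(528*(276 - 105/2)) = -1/(528*447/2) = -1/528*2/447 = -1/118008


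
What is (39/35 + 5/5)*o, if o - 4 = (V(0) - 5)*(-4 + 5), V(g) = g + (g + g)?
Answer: -74/35 ≈ -2.1143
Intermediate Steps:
V(g) = 3*g (V(g) = g + 2*g = 3*g)
o = -1 (o = 4 + (3*0 - 5)*(-4 + 5) = 4 + (0 - 5)*1 = 4 - 5*1 = 4 - 5 = -1)
(39/35 + 5/5)*o = (39/35 + 5/5)*(-1) = (39*(1/35) + 5*(1/5))*(-1) = (39/35 + 1)*(-1) = (74/35)*(-1) = -74/35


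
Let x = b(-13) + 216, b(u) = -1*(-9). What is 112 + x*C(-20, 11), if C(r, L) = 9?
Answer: 2137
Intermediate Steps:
b(u) = 9
x = 225 (x = 9 + 216 = 225)
112 + x*C(-20, 11) = 112 + 225*9 = 112 + 2025 = 2137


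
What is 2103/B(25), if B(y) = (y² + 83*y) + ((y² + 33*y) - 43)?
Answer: 701/1369 ≈ 0.51205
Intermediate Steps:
B(y) = -43 + 2*y² + 116*y (B(y) = (y² + 83*y) + (-43 + y² + 33*y) = -43 + 2*y² + 116*y)
2103/B(25) = 2103/(-43 + 2*25² + 116*25) = 2103/(-43 + 2*625 + 2900) = 2103/(-43 + 1250 + 2900) = 2103/4107 = 2103*(1/4107) = 701/1369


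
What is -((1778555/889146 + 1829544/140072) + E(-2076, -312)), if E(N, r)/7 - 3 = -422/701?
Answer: -347561342570611/10913208177114 ≈ -31.848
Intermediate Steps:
E(N, r) = 11767/701 (E(N, r) = 21 + 7*(-422/701) = 21 - 2954/701 = 11767/701)
-((1778555/889146 + 1829544/140072) + E(-2076, -312)) = -((1778555/889146 + 1829544/140072) + 11767/701) = -((1778555*(1/889146) + 1829544*(1/140072)) + 11767/701) = -((1778555/889146 + 228693/17509) + 11767/701) = -(234482185673/15568057314 + 11767/701) = -1*347561342570611/10913208177114 = -347561342570611/10913208177114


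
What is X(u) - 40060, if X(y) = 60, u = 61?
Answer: -40000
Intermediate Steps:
X(u) - 40060 = 60 - 40060 = -40000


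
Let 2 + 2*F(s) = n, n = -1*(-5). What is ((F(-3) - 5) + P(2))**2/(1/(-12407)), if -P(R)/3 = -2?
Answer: -310175/4 ≈ -77544.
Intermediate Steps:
P(R) = 6 (P(R) = -3*(-2) = 6)
n = 5
F(s) = 3/2 (F(s) = -1 + (1/2)*5 = -1 + 5/2 = 3/2)
((F(-3) - 5) + P(2))**2/(1/(-12407)) = ((3/2 - 5) + 6)**2/(1/(-12407)) = (-7/2 + 6)**2/(-1/12407) = (5/2)**2*(-12407) = (25/4)*(-12407) = -310175/4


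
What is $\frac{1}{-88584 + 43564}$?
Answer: $- \frac{1}{45020} \approx -2.2212 \cdot 10^{-5}$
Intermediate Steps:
$\frac{1}{-88584 + 43564} = \frac{1}{-45020} = - \frac{1}{45020}$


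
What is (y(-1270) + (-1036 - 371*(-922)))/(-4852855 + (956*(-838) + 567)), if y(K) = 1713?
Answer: -342739/5653416 ≈ -0.060625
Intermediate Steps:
(y(-1270) + (-1036 - 371*(-922)))/(-4852855 + (956*(-838) + 567)) = (1713 + (-1036 - 371*(-922)))/(-4852855 + (956*(-838) + 567)) = (1713 + (-1036 + 342062))/(-4852855 + (-801128 + 567)) = (1713 + 341026)/(-4852855 - 800561) = 342739/(-5653416) = 342739*(-1/5653416) = -342739/5653416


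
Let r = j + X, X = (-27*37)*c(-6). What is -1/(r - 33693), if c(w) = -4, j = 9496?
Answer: 1/20201 ≈ 4.9502e-5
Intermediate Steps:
X = 3996 (X = -27*37*(-4) = -999*(-4) = 3996)
r = 13492 (r = 9496 + 3996 = 13492)
-1/(r - 33693) = -1/(13492 - 33693) = -1/(-20201) = -1*(-1/20201) = 1/20201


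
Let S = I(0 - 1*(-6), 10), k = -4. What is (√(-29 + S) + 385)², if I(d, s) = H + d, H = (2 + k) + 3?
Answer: (385 + I*√22)² ≈ 1.482e+5 + 3612.0*I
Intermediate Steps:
H = 1 (H = (2 - 4) + 3 = -2 + 3 = 1)
I(d, s) = 1 + d
S = 7 (S = 1 + (0 - 1*(-6)) = 1 + (0 + 6) = 1 + 6 = 7)
(√(-29 + S) + 385)² = (√(-29 + 7) + 385)² = (√(-22) + 385)² = (I*√22 + 385)² = (385 + I*√22)²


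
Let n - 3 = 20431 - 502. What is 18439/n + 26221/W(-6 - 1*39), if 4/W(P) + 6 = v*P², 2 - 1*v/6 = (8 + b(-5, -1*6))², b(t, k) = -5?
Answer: -11113352554169/19932 ≈ -5.5756e+8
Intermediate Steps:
n = 19932 (n = 3 + (20431 - 502) = 3 + 19929 = 19932)
v = -42 (v = 12 - 6*(8 - 5)² = 12 - 6*3² = 12 - 6*9 = 12 - 54 = -42)
W(P) = 4/(-6 - 42*P²)
18439/n + 26221/W(-6 - 1*39) = 18439/19932 + 26221/((2/(3*(-1 - 7*(-6 - 1*39)²)))) = 18439*(1/19932) + 26221/((2/(3*(-1 - 7*(-6 - 39)²)))) = 18439/19932 + 26221/((2/(3*(-1 - 7*(-45)²)))) = 18439/19932 + 26221/((2/(3*(-1 - 7*2025)))) = 18439/19932 + 26221/((2/(3*(-1 - 14175)))) = 18439/19932 + 26221/(((⅔)/(-14176))) = 18439/19932 + 26221/(((⅔)*(-1/14176))) = 18439/19932 + 26221/(-1/21264) = 18439/19932 + 26221*(-21264) = 18439/19932 - 557563344 = -11113352554169/19932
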